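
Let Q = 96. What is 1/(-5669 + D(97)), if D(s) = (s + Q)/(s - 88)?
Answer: -9/50828 ≈ -0.00017707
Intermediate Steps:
D(s) = (96 + s)/(-88 + s) (D(s) = (s + 96)/(s - 88) = (96 + s)/(-88 + s))
1/(-5669 + D(97)) = 1/(-5669 + (96 + 97)/(-88 + 97)) = 1/(-5669 + 193/9) = 1/(-50828/9) = -9/50828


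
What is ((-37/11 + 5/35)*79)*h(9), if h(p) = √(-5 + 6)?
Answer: -19592/77 ≈ -254.44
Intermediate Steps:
h(p) = 1 (h(p) = √1 = 1)
((-37/11 + 5/35)*79)*h(9) = ((-37/11 + 5/35)*79)*1 = ((-37*1/11 + 5*(1/35))*79)*1 = ((-37/11 + ⅐)*79)*1 = -248/77*79*1 = -19592/77*1 = -19592/77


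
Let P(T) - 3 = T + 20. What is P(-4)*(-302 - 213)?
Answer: -9785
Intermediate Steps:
P(T) = 23 + T (P(T) = 3 + (T + 20) = 3 + (20 + T) = 23 + T)
P(-4)*(-302 - 213) = (23 - 4)*(-302 - 213) = 19*(-515) = -9785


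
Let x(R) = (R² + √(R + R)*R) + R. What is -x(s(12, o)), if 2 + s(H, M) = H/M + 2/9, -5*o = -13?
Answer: -149068/13689 - 664*√2158/4563 ≈ -17.650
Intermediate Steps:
o = 13/5 (o = -⅕*(-13) = 13/5 ≈ 2.6000)
s(H, M) = -16/9 + H/M (s(H, M) = -2 + (H/M + 2/9) = -2 + (2/9 + H/M) = -16/9 + H/M)
x(R) = R + R² + √2*R^(3/2) (x(R) = (R² + √(2*R)*R) + R = (R² + (√2*√R)*R) + R = (R² + √2*R^(3/2)) + R = R + R² + √2*R^(3/2))
-x(s(12, o)) = -((-16/9 + 12/(13/5)) + (-16/9 + 12/(13/5))² + √2*(-16/9 + 12/(13/5))^(3/2)) = -((-16/9 + 12*(5/13)) + (-16/9 + 12*(5/13))² + √2*(-16/9 + 12*(5/13))^(3/2)) = -((-16/9 + 60/13) + (-16/9 + 60/13)² + √2*(-16/9 + 60/13)^(3/2)) = -(332/117 + (332/117)² + √2*(332/117)^(3/2)) = -(332/117 + 110224/13689 + √2*(664*√1079/4563)) = -(332/117 + 110224/13689 + 664*√2158/4563) = -(149068/13689 + 664*√2158/4563) = -149068/13689 - 664*√2158/4563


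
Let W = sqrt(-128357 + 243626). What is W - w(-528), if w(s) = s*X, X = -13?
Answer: -6864 + sqrt(115269) ≈ -6524.5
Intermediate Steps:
w(s) = -13*s (w(s) = s*(-13) = -13*s)
W = sqrt(115269) ≈ 339.51
W - w(-528) = sqrt(115269) - (-13)*(-528) = sqrt(115269) - 1*6864 = sqrt(115269) - 6864 = -6864 + sqrt(115269)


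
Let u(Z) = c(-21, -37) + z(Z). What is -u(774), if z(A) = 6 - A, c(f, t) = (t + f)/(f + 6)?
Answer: 11462/15 ≈ 764.13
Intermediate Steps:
c(f, t) = (f + t)/(6 + f)
u(Z) = 148/15 - Z (u(Z) = (-21 - 37)/(6 - 21) + (6 - Z) = -58/(-15) + (6 - Z) = -1/15*(-58) + (6 - Z) = 58/15 + (6 - Z) = 148/15 - Z)
-u(774) = -(148/15 - 1*774) = -(148/15 - 774) = -1*(-11462/15) = 11462/15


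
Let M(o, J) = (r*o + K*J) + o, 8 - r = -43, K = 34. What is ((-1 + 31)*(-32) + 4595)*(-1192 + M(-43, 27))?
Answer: -9123850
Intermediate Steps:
r = 51 (r = 8 - 1*(-43) = 8 + 43 = 51)
M(o, J) = 34*J + 52*o (M(o, J) = (51*o + 34*J) + o = (34*J + 51*o) + o = 34*J + 52*o)
((-1 + 31)*(-32) + 4595)*(-1192 + M(-43, 27)) = ((-1 + 31)*(-32) + 4595)*(-1192 + (34*27 + 52*(-43))) = (30*(-32) + 4595)*(-1192 + (918 - 2236)) = (-960 + 4595)*(-1192 - 1318) = 3635*(-2510) = -9123850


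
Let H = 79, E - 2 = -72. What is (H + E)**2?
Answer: 81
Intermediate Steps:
E = -70 (E = 2 - 72 = -70)
(H + E)**2 = (79 - 70)**2 = 9**2 = 81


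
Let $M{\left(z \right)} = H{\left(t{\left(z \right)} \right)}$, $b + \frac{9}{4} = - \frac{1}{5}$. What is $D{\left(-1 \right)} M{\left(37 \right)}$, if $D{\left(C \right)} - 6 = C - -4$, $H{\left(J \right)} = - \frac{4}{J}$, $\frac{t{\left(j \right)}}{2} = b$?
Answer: $\frac{360}{49} \approx 7.3469$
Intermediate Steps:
$b = - \frac{49}{20}$ ($b = - \frac{9}{4} - \frac{1}{5} = - \frac{49}{20} \approx -2.45$)
$t{\left(j \right)} = - \frac{49}{10}$ ($t{\left(j \right)} = 2 \left(- \frac{49}{20}\right) = - \frac{49}{10}$)
$D{\left(C \right)} = 10 + C$ ($D{\left(C \right)} = 6 + \left(C - -4\right) = 6 + \left(C + 4\right) = 6 + \left(4 + C\right) = 10 + C$)
$M{\left(z \right)} = \frac{40}{49}$ ($M{\left(z \right)} = - \frac{4}{- \frac{49}{10}} = \left(-4\right) \left(- \frac{10}{49}\right) = \frac{40}{49}$)
$D{\left(-1 \right)} M{\left(37 \right)} = \left(10 - 1\right) \frac{40}{49} = 9 \cdot \frac{40}{49} = \frac{360}{49}$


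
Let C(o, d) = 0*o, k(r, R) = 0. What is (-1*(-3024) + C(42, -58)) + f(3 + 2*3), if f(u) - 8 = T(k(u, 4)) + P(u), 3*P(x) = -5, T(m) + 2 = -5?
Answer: 9070/3 ≈ 3023.3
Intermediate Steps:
T(m) = -7 (T(m) = -2 - 5 = -7)
C(o, d) = 0
P(x) = -5/3 (P(x) = (⅓)*(-5) = -5/3)
f(u) = -⅔ (f(u) = 8 + (-7 - 5/3) = 8 - 26/3 = -⅔)
(-1*(-3024) + C(42, -58)) + f(3 + 2*3) = (-1*(-3024) + 0) - ⅔ = (3024 + 0) - ⅔ = 3024 - ⅔ = 9070/3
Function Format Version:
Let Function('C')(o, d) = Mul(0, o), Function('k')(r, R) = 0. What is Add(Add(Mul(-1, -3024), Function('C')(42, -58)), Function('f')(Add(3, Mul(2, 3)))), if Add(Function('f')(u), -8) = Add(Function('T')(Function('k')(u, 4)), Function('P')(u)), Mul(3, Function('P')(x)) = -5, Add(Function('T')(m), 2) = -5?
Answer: Rational(9070, 3) ≈ 3023.3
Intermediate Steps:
Function('T')(m) = -7 (Function('T')(m) = Add(-2, -5) = -7)
Function('C')(o, d) = 0
Function('P')(x) = Rational(-5, 3) (Function('P')(x) = Mul(Rational(1, 3), -5) = Rational(-5, 3))
Function('f')(u) = Rational(-2, 3) (Function('f')(u) = Add(8, Add(-7, Rational(-5, 3))) = Add(8, Rational(-26, 3)) = Rational(-2, 3))
Add(Add(Mul(-1, -3024), Function('C')(42, -58)), Function('f')(Add(3, Mul(2, 3)))) = Add(Add(Mul(-1, -3024), 0), Rational(-2, 3)) = Add(Add(3024, 0), Rational(-2, 3)) = Add(3024, Rational(-2, 3)) = Rational(9070, 3)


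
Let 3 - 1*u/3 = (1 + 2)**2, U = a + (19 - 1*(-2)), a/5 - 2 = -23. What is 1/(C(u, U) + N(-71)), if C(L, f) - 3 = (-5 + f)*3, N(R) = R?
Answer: -1/335 ≈ -0.0029851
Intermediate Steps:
a = -105 (a = 10 + 5*(-23) = 10 - 115 = -105)
U = -84 (U = -105 + (19 - 1*(-2)) = -105 + (19 + 2) = -105 + 21 = -84)
u = -18 (u = 9 - 3*(1 + 2)**2 = 9 - 3*3**2 = 9 - 3*9 = 9 - 27 = -18)
C(L, f) = -12 + 3*f (C(L, f) = 3 + (-5 + f)*3 = 3 + (-15 + 3*f) = -12 + 3*f)
1/(C(u, U) + N(-71)) = 1/((-12 + 3*(-84)) - 71) = 1/((-12 - 252) - 71) = 1/(-264 - 71) = 1/(-335) = -1/335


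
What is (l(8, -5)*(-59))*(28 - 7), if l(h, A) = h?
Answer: -9912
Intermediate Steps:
(l(8, -5)*(-59))*(28 - 7) = (8*(-59))*(28 - 7) = -472*21 = -9912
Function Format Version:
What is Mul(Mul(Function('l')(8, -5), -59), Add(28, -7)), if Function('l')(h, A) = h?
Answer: -9912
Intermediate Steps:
Mul(Mul(Function('l')(8, -5), -59), Add(28, -7)) = Mul(Mul(8, -59), Add(28, -7)) = Mul(-472, 21) = -9912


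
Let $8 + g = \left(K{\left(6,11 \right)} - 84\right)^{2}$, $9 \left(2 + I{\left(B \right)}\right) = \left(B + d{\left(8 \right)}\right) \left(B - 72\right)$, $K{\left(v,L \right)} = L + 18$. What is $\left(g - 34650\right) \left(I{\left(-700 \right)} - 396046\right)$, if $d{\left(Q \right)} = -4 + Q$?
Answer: $\frac{31918962320}{3} \approx 1.064 \cdot 10^{10}$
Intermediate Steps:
$K{\left(v,L \right)} = 18 + L$
$I{\left(B \right)} = -2 + \frac{\left(-72 + B\right) \left(4 + B\right)}{9}$ ($I{\left(B \right)} = -2 + \frac{\left(B + \left(-4 + 8\right)\right) \left(B - 72\right)}{9} = -2 + \frac{\left(B + 4\right) \left(-72 + B\right)}{9} = -2 + \frac{\left(4 + B\right) \left(-72 + B\right)}{9} = -2 + \frac{\left(-72 + B\right) \left(4 + B\right)}{9}$)
$g = 3017$ ($g = -8 + \left(\left(18 + 11\right) - 84\right)^{2} = -8 + \left(29 - 84\right)^{2} = -8 + \left(-55\right)^{2} = -8 + 3025 = 3017$)
$\left(g - 34650\right) \left(I{\left(-700 \right)} - 396046\right) = \left(3017 - 34650\right) \left(\left(-34 - - \frac{47600}{9} + \frac{\left(-700\right)^{2}}{9}\right) - 396046\right) = - 31633 \left(\left(-34 + \frac{47600}{9} + \frac{1}{9} \cdot 490000\right) - 396046\right) = - 31633 \left(\left(-34 + \frac{47600}{9} + \frac{490000}{9}\right) - 396046\right) = - 31633 \left(\frac{179098}{3} - 396046\right) = \left(-31633\right) \left(- \frac{1009040}{3}\right) = \frac{31918962320}{3}$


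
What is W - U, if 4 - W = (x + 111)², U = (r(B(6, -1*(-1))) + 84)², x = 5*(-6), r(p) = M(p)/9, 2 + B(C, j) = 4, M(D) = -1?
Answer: -1101142/81 ≈ -13594.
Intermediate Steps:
B(C, j) = 2 (B(C, j) = -2 + 4 = 2)
r(p) = -⅑ (r(p) = -1/9 = -1*⅑ = -⅑)
x = -30
U = 570025/81 (U = (-⅑ + 84)² = (755/9)² = 570025/81 ≈ 7037.3)
W = -6557 (W = 4 - (-30 + 111)² = 4 - 1*81² = 4 - 1*6561 = 4 - 6561 = -6557)
W - U = -6557 - 1*570025/81 = -6557 - 570025/81 = -1101142/81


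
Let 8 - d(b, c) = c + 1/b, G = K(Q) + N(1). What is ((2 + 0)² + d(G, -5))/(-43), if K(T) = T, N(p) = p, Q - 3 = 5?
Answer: -152/387 ≈ -0.39277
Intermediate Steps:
Q = 8 (Q = 3 + 5 = 8)
G = 9 (G = 8 + 1 = 9)
d(b, c) = 8 - c - 1/b (d(b, c) = 8 - (c + 1/b) = 8 + (-c - 1/b) = 8 - c - 1/b)
((2 + 0)² + d(G, -5))/(-43) = ((2 + 0)² + (8 - 1*(-5) - 1/9))/(-43) = -(2² + (8 + 5 - 1*⅑))/43 = -(4 + (8 + 5 - ⅑))/43 = -(4 + 116/9)/43 = -1/43*152/9 = -152/387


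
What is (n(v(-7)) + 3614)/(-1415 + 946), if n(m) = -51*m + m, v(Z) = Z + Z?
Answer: -4314/469 ≈ -9.1983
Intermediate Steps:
v(Z) = 2*Z
n(m) = -50*m
(n(v(-7)) + 3614)/(-1415 + 946) = (-100*(-7) + 3614)/(-1415 + 946) = (-50*(-14) + 3614)/(-469) = (700 + 3614)*(-1/469) = 4314*(-1/469) = -4314/469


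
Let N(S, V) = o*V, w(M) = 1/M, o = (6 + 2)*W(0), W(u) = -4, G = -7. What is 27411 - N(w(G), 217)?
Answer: 34355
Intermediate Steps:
o = -32 (o = (6 + 2)*(-4) = 8*(-4) = -32)
w(M) = 1/M
N(S, V) = -32*V
27411 - N(w(G), 217) = 27411 - (-32)*217 = 27411 - 1*(-6944) = 27411 + 6944 = 34355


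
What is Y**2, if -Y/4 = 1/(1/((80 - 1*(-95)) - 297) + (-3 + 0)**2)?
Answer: 238144/1203409 ≈ 0.19789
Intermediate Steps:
Y = -488/1097 (Y = -4/(1/((80 - 1*(-95)) - 297) + (-3 + 0)**2) = -4/(1/((80 + 95) - 297) + (-3)**2) = -4/(1/(175 - 297) + 9) = -4/(1/(-122) + 9) = -4/(-1/122 + 9) = -4/1097/122 = -4*122/1097 = -488/1097 ≈ -0.44485)
Y**2 = (-488/1097)**2 = 238144/1203409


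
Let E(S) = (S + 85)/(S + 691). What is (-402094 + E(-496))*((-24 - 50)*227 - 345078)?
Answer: 9458080519372/65 ≈ 1.4551e+11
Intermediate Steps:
E(S) = (85 + S)/(691 + S)
(-402094 + E(-496))*((-24 - 50)*227 - 345078) = (-402094 + (85 - 496)/(691 - 496))*((-24 - 50)*227 - 345078) = (-402094 - 411/195)*(-74*227 - 345078) = (-402094 + (1/195)*(-411))*(-16798 - 345078) = (-402094 - 137/65)*(-361876) = -26136247/65*(-361876) = 9458080519372/65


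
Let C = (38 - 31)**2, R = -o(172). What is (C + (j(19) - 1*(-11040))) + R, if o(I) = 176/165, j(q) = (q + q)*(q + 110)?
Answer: 239849/15 ≈ 15990.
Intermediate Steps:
j(q) = 2*q*(110 + q) (j(q) = (2*q)*(110 + q) = 2*q*(110 + q))
o(I) = 16/15 (o(I) = 176*(1/165) = 16/15)
R = -16/15 (R = -1*16/15 = -16/15 ≈ -1.0667)
C = 49 (C = 7**2 = 49)
(C + (j(19) - 1*(-11040))) + R = (49 + (2*19*(110 + 19) - 1*(-11040))) - 16/15 = (49 + (2*19*129 + 11040)) - 16/15 = (49 + (4902 + 11040)) - 16/15 = (49 + 15942) - 16/15 = 15991 - 16/15 = 239849/15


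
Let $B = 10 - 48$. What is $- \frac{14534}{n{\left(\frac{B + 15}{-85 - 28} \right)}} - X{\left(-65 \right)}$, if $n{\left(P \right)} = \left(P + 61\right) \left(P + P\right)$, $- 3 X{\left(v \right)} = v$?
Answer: $- \frac{22208953}{36708} \approx -605.02$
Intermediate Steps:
$B = -38$ ($B = 10 - 48 = -38$)
$X{\left(v \right)} = - \frac{v}{3}$
$n{\left(P \right)} = 2 P \left(61 + P\right)$ ($n{\left(P \right)} = \left(61 + P\right) 2 P = 2 P \left(61 + P\right)$)
$- \frac{14534}{n{\left(\frac{B + 15}{-85 - 28} \right)}} - X{\left(-65 \right)} = - \frac{14534}{2 \frac{-38 + 15}{-85 - 28} \left(61 + \frac{-38 + 15}{-85 - 28}\right)} - \left(- \frac{1}{3}\right) \left(-65\right) = - \frac{14534}{2 \left(- \frac{23}{-113}\right) \left(61 - \frac{23}{-113}\right)} - \frac{65}{3} = - \frac{14534}{2 \left(\left(-23\right) \left(- \frac{1}{113}\right)\right) \left(61 - - \frac{23}{113}\right)} - \frac{65}{3} = - \frac{14534}{2 \cdot \frac{23}{113} \left(61 + \frac{23}{113}\right)} - \frac{65}{3} = - \frac{14534}{2 \cdot \frac{23}{113} \cdot \frac{6916}{113}} - \frac{65}{3} = - \frac{14534}{\frac{318136}{12769}} - \frac{65}{3} = \left(-14534\right) \frac{12769}{318136} - \frac{65}{3} = - \frac{7137871}{12236} - \frac{65}{3} = - \frac{22208953}{36708}$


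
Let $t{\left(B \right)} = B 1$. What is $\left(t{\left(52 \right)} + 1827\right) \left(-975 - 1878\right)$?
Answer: $-5360787$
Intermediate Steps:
$t{\left(B \right)} = B$
$\left(t{\left(52 \right)} + 1827\right) \left(-975 - 1878\right) = \left(52 + 1827\right) \left(-975 - 1878\right) = 1879 \left(-2853\right) = -5360787$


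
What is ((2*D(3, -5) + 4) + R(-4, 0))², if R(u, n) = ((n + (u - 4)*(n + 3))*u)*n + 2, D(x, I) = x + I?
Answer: 4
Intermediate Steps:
D(x, I) = I + x
R(u, n) = 2 + n*u*(n + (-4 + u)*(3 + n)) (R(u, n) = ((n + (-4 + u)*(3 + n))*u)*n + 2 = (u*(n + (-4 + u)*(3 + n)))*n + 2 = n*u*(n + (-4 + u)*(3 + n)) + 2 = 2 + n*u*(n + (-4 + u)*(3 + n)))
((2*D(3, -5) + 4) + R(-4, 0))² = ((2*(-5 + 3) + 4) + (2 + 0²*(-4)² - 12*0*(-4) - 3*(-4)*0² + 3*0*(-4)²))² = ((2*(-2) + 4) + (2 + 0*16 + 0 - 3*(-4)*0 + 3*0*16))² = ((-4 + 4) + (2 + 0 + 0 + 0 + 0))² = (0 + 2)² = 2² = 4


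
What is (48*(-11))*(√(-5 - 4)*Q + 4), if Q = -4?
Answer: -2112 + 6336*I ≈ -2112.0 + 6336.0*I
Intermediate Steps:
(48*(-11))*(√(-5 - 4)*Q + 4) = (48*(-11))*(√(-5 - 4)*(-4) + 4) = -528*(√(-9)*(-4) + 4) = -528*((3*I)*(-4) + 4) = -528*(-12*I + 4) = -528*(4 - 12*I) = -2112 + 6336*I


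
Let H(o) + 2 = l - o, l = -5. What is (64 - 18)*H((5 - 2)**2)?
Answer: -736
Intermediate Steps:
H(o) = -7 - o (H(o) = -2 + (-5 - o) = -7 - o)
(64 - 18)*H((5 - 2)**2) = (64 - 18)*(-7 - (5 - 2)**2) = 46*(-7 - 1*3**2) = 46*(-7 - 1*9) = 46*(-7 - 9) = 46*(-16) = -736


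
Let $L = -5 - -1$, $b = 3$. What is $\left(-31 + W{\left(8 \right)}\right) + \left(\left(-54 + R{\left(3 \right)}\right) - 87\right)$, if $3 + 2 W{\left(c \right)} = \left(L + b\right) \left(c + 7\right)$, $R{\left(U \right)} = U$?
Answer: $-178$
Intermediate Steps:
$L = -4$ ($L = -5 + 1 = -4$)
$W{\left(c \right)} = -5 - \frac{c}{2}$ ($W{\left(c \right)} = - \frac{3}{2} + \frac{\left(-4 + 3\right) \left(c + 7\right)}{2} = - \frac{3}{2} + \frac{\left(-1\right) \left(7 + c\right)}{2} = - \frac{3}{2} + \frac{-7 - c}{2} = - \frac{3}{2} - \left(\frac{7}{2} + \frac{c}{2}\right) = -5 - \frac{c}{2}$)
$\left(-31 + W{\left(8 \right)}\right) + \left(\left(-54 + R{\left(3 \right)}\right) - 87\right) = \left(-31 - 9\right) + \left(\left(-54 + 3\right) - 87\right) = \left(-31 - 9\right) - 138 = -40 - 138 = -178$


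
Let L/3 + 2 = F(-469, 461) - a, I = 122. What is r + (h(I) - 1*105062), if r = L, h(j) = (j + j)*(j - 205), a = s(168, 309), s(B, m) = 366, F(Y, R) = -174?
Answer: -126940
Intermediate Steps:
a = 366
h(j) = 2*j*(-205 + j) (h(j) = (2*j)*(-205 + j) = 2*j*(-205 + j))
L = -1626 (L = -6 + 3*(-174 - 1*366) = -6 + 3*(-174 - 366) = -6 + 3*(-540) = -6 - 1620 = -1626)
r = -1626
r + (h(I) - 1*105062) = -1626 + (2*122*(-205 + 122) - 1*105062) = -1626 + (2*122*(-83) - 105062) = -1626 + (-20252 - 105062) = -1626 - 125314 = -126940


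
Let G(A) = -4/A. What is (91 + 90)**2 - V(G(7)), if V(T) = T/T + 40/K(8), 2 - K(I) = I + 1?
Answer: 229360/7 ≈ 32766.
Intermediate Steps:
K(I) = 1 - I (K(I) = 2 - (I + 1) = 2 - (1 + I) = 2 + (-1 - I) = 1 - I)
V(T) = -33/7 (V(T) = T/T + 40/(1 - 1*8) = 1 + 40/(1 - 8) = 1 + 40/(-7) = 1 + 40*(-1/7) = 1 - 40/7 = -33/7)
(91 + 90)**2 - V(G(7)) = (91 + 90)**2 - 1*(-33/7) = 181**2 + 33/7 = 32761 + 33/7 = 229360/7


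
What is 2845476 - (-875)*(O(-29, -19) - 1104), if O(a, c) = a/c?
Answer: 35735419/19 ≈ 1.8808e+6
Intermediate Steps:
2845476 - (-875)*(O(-29, -19) - 1104) = 2845476 - (-875)*(-29/(-19) - 1104) = 2845476 - (-875)*(-29*(-1/19) - 1104) = 2845476 - (-875)*(29/19 - 1104) = 2845476 - (-875)*(-20947)/19 = 2845476 - 1*18328625/19 = 2845476 - 18328625/19 = 35735419/19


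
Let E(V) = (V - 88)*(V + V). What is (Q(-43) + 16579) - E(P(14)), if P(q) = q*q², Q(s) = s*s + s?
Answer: -14557743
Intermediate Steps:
Q(s) = s + s² (Q(s) = s² + s = s + s²)
P(q) = q³
E(V) = 2*V*(-88 + V) (E(V) = (-88 + V)*(2*V) = 2*V*(-88 + V))
(Q(-43) + 16579) - E(P(14)) = (-43*(1 - 43) + 16579) - 2*14³*(-88 + 14³) = (-43*(-42) + 16579) - 2*2744*(-88 + 2744) = (1806 + 16579) - 2*2744*2656 = 18385 - 1*14576128 = 18385 - 14576128 = -14557743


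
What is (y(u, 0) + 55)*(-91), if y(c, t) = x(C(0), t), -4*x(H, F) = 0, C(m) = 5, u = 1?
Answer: -5005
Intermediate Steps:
x(H, F) = 0 (x(H, F) = -¼*0 = 0)
y(c, t) = 0
(y(u, 0) + 55)*(-91) = (0 + 55)*(-91) = 55*(-91) = -5005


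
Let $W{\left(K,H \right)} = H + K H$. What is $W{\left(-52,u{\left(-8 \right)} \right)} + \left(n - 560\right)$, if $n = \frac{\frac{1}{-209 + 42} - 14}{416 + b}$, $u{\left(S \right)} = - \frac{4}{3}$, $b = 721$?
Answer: $- \frac{93422807}{189879} \approx -492.01$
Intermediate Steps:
$u{\left(S \right)} = - \frac{4}{3}$ ($u{\left(S \right)} = \left(-4\right) \frac{1}{3} = - \frac{4}{3}$)
$n = - \frac{2339}{189879}$ ($n = \frac{\frac{1}{-209 + 42} - 14}{416 + 721} = \frac{\frac{1}{-167} - 14}{1137} = \left(- \frac{1}{167} - 14\right) \frac{1}{1137} = \left(- \frac{2339}{167}\right) \frac{1}{1137} = - \frac{2339}{189879} \approx -0.012318$)
$W{\left(K,H \right)} = H + H K$
$W{\left(-52,u{\left(-8 \right)} \right)} + \left(n - 560\right) = - \frac{4 \left(1 - 52\right)}{3} - \frac{106334579}{189879} = \left(- \frac{4}{3}\right) \left(-51\right) - \frac{106334579}{189879} = 68 - \frac{106334579}{189879} = - \frac{93422807}{189879}$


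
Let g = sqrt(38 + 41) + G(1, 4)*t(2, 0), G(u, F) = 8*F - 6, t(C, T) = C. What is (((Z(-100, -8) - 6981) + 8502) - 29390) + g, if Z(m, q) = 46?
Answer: -27771 + sqrt(79) ≈ -27762.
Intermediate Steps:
G(u, F) = -6 + 8*F
g = 52 + sqrt(79) (g = sqrt(38 + 41) + (-6 + 8*4)*2 = sqrt(79) + (-6 + 32)*2 = sqrt(79) + 26*2 = sqrt(79) + 52 = 52 + sqrt(79) ≈ 60.888)
(((Z(-100, -8) - 6981) + 8502) - 29390) + g = (((46 - 6981) + 8502) - 29390) + (52 + sqrt(79)) = ((-6935 + 8502) - 29390) + (52 + sqrt(79)) = (1567 - 29390) + (52 + sqrt(79)) = -27823 + (52 + sqrt(79)) = -27771 + sqrt(79)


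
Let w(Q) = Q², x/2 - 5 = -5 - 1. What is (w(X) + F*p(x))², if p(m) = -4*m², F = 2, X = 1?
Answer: 961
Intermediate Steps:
x = -2 (x = 10 + 2*(-5 - 1) = 10 + 2*(-6) = 10 - 12 = -2)
(w(X) + F*p(x))² = (1² + 2*(-4*(-2)²))² = (1 + 2*(-4*4))² = (1 + 2*(-16))² = (1 - 32)² = (-31)² = 961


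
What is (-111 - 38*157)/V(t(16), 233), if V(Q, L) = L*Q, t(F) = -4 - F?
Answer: 6077/4660 ≈ 1.3041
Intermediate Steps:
(-111 - 38*157)/V(t(16), 233) = (-111 - 38*157)/((233*(-4 - 1*16))) = (-111 - 5966)/((233*(-4 - 16))) = -6077/(233*(-20)) = -6077/(-4660) = -6077*(-1/4660) = 6077/4660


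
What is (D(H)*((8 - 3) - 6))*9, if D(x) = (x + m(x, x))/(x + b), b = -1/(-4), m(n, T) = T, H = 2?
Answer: -16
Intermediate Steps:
b = ¼ (b = -1*(-¼) = ¼ ≈ 0.25000)
D(x) = 2*x/(¼ + x) (D(x) = (x + x)/(x + ¼) = (2*x)/(¼ + x) = 2*x/(¼ + x))
(D(H)*((8 - 3) - 6))*9 = ((8*2/(1 + 4*2))*((8 - 3) - 6))*9 = ((8*2/(1 + 8))*(5 - 6))*9 = ((8*2/9)*(-1))*9 = ((8*2*(⅑))*(-1))*9 = ((16/9)*(-1))*9 = -16/9*9 = -16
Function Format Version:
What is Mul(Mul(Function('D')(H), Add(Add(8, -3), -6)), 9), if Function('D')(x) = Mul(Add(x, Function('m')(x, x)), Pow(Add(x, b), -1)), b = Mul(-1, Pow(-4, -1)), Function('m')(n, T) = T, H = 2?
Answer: -16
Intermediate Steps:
b = Rational(1, 4) (b = Mul(-1, Rational(-1, 4)) = Rational(1, 4) ≈ 0.25000)
Function('D')(x) = Mul(2, x, Pow(Add(Rational(1, 4), x), -1)) (Function('D')(x) = Mul(Add(x, x), Pow(Add(x, Rational(1, 4)), -1)) = Mul(Mul(2, x), Pow(Add(Rational(1, 4), x), -1)) = Mul(2, x, Pow(Add(Rational(1, 4), x), -1)))
Mul(Mul(Function('D')(H), Add(Add(8, -3), -6)), 9) = Mul(Mul(Mul(8, 2, Pow(Add(1, Mul(4, 2)), -1)), Add(Add(8, -3), -6)), 9) = Mul(Mul(Mul(8, 2, Pow(Add(1, 8), -1)), Add(5, -6)), 9) = Mul(Mul(Mul(8, 2, Pow(9, -1)), -1), 9) = Mul(Mul(Mul(8, 2, Rational(1, 9)), -1), 9) = Mul(Mul(Rational(16, 9), -1), 9) = Mul(Rational(-16, 9), 9) = -16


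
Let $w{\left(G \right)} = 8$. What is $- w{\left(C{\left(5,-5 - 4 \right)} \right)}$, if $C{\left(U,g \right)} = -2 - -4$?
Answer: $-8$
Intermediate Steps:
$C{\left(U,g \right)} = 2$ ($C{\left(U,g \right)} = -2 + 4 = 2$)
$- w{\left(C{\left(5,-5 - 4 \right)} \right)} = \left(-1\right) 8 = -8$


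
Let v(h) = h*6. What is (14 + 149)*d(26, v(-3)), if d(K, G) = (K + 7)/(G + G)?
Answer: -1793/12 ≈ -149.42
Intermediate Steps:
v(h) = 6*h
d(K, G) = (7 + K)/(2*G) (d(K, G) = (7 + K)/((2*G)) = (7 + K)*(1/(2*G)) = (7 + K)/(2*G))
(14 + 149)*d(26, v(-3)) = (14 + 149)*((7 + 26)/(2*((6*(-3))))) = 163*((½)*33/(-18)) = 163*((½)*(-1/18)*33) = 163*(-11/12) = -1793/12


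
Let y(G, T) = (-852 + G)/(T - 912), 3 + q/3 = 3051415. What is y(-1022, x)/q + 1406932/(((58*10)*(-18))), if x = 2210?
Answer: -348280105782797/2584378136340 ≈ -134.76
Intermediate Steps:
q = 9154236 (q = -9 + 3*3051415 = -9 + 9154245 = 9154236)
y(G, T) = (-852 + G)/(-912 + T)
y(-1022, x)/q + 1406932/(((58*10)*(-18))) = ((-852 - 1022)/(-912 + 2210))/9154236 + 1406932/(((58*10)*(-18))) = (-1874/1298)*(1/9154236) + 1406932/((580*(-18))) = ((1/1298)*(-1874))*(1/9154236) + 1406932/(-10440) = -937/649*1/9154236 + 1406932*(-1/10440) = -937/5941099164 - 351733/2610 = -348280105782797/2584378136340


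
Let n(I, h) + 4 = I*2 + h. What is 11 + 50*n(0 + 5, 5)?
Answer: 561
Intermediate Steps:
n(I, h) = -4 + h + 2*I (n(I, h) = -4 + (I*2 + h) = -4 + (2*I + h) = -4 + (h + 2*I) = -4 + h + 2*I)
11 + 50*n(0 + 5, 5) = 11 + 50*(-4 + 5 + 2*(0 + 5)) = 11 + 50*(-4 + 5 + 2*5) = 11 + 50*(-4 + 5 + 10) = 11 + 50*11 = 11 + 550 = 561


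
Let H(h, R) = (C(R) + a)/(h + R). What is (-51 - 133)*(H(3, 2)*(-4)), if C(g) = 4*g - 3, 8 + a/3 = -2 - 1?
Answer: -20608/5 ≈ -4121.6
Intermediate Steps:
a = -33 (a = -24 + 3*(-2 - 1) = -24 + 3*(-3) = -24 - 9 = -33)
C(g) = -3 + 4*g
H(h, R) = (-36 + 4*R)/(R + h) (H(h, R) = ((-3 + 4*R) - 33)/(h + R) = (-36 + 4*R)/(R + h))
(-51 - 133)*(H(3, 2)*(-4)) = (-51 - 133)*((4*(-9 + 2)/(2 + 3))*(-4)) = -184*4*(-7)/5*(-4) = -184*4*(⅕)*(-7)*(-4) = -(-5152)*(-4)/5 = -184*112/5 = -20608/5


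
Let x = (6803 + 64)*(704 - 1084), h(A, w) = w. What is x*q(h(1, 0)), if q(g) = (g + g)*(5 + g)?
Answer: 0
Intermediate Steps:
q(g) = 2*g*(5 + g) (q(g) = (2*g)*(5 + g) = 2*g*(5 + g))
x = -2609460 (x = 6867*(-380) = -2609460)
x*q(h(1, 0)) = -5218920*0*(5 + 0) = -5218920*0*5 = -2609460*0 = 0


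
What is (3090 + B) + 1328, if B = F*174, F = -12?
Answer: 2330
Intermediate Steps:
B = -2088 (B = -12*174 = -2088)
(3090 + B) + 1328 = (3090 - 2088) + 1328 = 1002 + 1328 = 2330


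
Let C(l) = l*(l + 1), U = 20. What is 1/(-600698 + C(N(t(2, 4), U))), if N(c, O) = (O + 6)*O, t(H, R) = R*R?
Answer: -1/329778 ≈ -3.0323e-6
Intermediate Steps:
t(H, R) = R**2
N(c, O) = O*(6 + O) (N(c, O) = (6 + O)*O = O*(6 + O))
C(l) = l*(1 + l)
1/(-600698 + C(N(t(2, 4), U))) = 1/(-600698 + (20*(6 + 20))*(1 + 20*(6 + 20))) = 1/(-600698 + (20*26)*(1 + 20*26)) = 1/(-600698 + 520*(1 + 520)) = 1/(-600698 + 520*521) = 1/(-600698 + 270920) = 1/(-329778) = -1/329778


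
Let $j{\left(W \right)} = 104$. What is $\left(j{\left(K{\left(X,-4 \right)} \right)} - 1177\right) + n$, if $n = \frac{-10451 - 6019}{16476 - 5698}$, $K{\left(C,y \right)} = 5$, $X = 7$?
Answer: $- \frac{5790632}{5389} \approx -1074.5$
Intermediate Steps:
$n = - \frac{8235}{5389}$ ($n = - \frac{16470}{10778} = \left(-16470\right) \frac{1}{10778} = - \frac{8235}{5389} \approx -1.5281$)
$\left(j{\left(K{\left(X,-4 \right)} \right)} - 1177\right) + n = \left(104 - 1177\right) - \frac{8235}{5389} = -1073 - \frac{8235}{5389} = - \frac{5790632}{5389}$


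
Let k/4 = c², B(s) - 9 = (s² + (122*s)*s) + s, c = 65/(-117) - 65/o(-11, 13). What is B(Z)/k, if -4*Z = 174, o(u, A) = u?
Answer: 9123251049/4494400 ≈ 2029.9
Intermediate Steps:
Z = -87/2 (Z = -¼*174 = -87/2 ≈ -43.500)
c = 530/99 (c = 65/(-117) - 65/(-11) = 65*(-1/117) - 65*(-1/11) = -5/9 + 65/11 = 530/99 ≈ 5.3535)
B(s) = 9 + s + 123*s² (B(s) = 9 + ((s² + (122*s)*s) + s) = 9 + ((s² + 122*s²) + s) = 9 + (123*s² + s) = 9 + (s + 123*s²) = 9 + s + 123*s²)
k = 1123600/9801 (k = 4*(530/99)² = 4*(280900/9801) = 1123600/9801 ≈ 114.64)
B(Z)/k = (9 - 87/2 + 123*(-87/2)²)/(1123600/9801) = (9 - 87/2 + 123*(7569/4))*(9801/1123600) = (9 - 87/2 + 930987/4)*(9801/1123600) = (930849/4)*(9801/1123600) = 9123251049/4494400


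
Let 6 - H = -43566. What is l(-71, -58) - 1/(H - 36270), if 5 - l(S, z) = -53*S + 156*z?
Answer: 38627579/7302 ≈ 5290.0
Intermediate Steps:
H = 43572 (H = 6 - 1*(-43566) = 6 + 43566 = 43572)
l(S, z) = 5 - 156*z + 53*S (l(S, z) = 5 - (-53*S + 156*z) = 5 + (-156*z + 53*S) = 5 - 156*z + 53*S)
l(-71, -58) - 1/(H - 36270) = (5 - 156*(-58) + 53*(-71)) - 1/(43572 - 36270) = (5 + 9048 - 3763) - 1/7302 = 5290 - 1*1/7302 = 5290 - 1/7302 = 38627579/7302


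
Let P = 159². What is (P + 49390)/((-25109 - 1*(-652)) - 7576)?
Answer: -74671/32033 ≈ -2.3311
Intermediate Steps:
P = 25281
(P + 49390)/((-25109 - 1*(-652)) - 7576) = (25281 + 49390)/((-25109 - 1*(-652)) - 7576) = 74671/((-25109 + 652) - 7576) = 74671/(-24457 - 7576) = 74671/(-32033) = 74671*(-1/32033) = -74671/32033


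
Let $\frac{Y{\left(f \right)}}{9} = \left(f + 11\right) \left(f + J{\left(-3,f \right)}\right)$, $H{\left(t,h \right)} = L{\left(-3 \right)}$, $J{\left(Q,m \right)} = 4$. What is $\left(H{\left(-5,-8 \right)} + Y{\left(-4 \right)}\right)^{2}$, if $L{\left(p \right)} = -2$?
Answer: $4$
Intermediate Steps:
$H{\left(t,h \right)} = -2$
$Y{\left(f \right)} = 9 \left(4 + f\right) \left(11 + f\right)$ ($Y{\left(f \right)} = 9 \left(f + 11\right) \left(f + 4\right) = 9 \left(11 + f\right) \left(4 + f\right) = 9 \left(4 + f\right) \left(11 + f\right)$)
$\left(H{\left(-5,-8 \right)} + Y{\left(-4 \right)}\right)^{2} = \left(-2 + \left(396 + 9 \left(-4\right)^{2} + 135 \left(-4\right)\right)\right)^{2} = \left(-2 + \left(396 + 9 \cdot 16 - 540\right)\right)^{2} = \left(-2 + \left(396 + 144 - 540\right)\right)^{2} = \left(-2 + 0\right)^{2} = \left(-2\right)^{2} = 4$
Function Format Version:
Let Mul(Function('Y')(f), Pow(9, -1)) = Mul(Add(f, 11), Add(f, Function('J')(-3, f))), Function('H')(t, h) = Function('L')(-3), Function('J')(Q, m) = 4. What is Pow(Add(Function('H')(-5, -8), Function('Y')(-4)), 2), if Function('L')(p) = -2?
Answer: 4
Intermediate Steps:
Function('H')(t, h) = -2
Function('Y')(f) = Mul(9, Add(4, f), Add(11, f)) (Function('Y')(f) = Mul(9, Mul(Add(f, 11), Add(f, 4))) = Mul(9, Mul(Add(11, f), Add(4, f))) = Mul(9, Mul(Add(4, f), Add(11, f))) = Mul(9, Add(4, f), Add(11, f)))
Pow(Add(Function('H')(-5, -8), Function('Y')(-4)), 2) = Pow(Add(-2, Add(396, Mul(9, Pow(-4, 2)), Mul(135, -4))), 2) = Pow(Add(-2, Add(396, Mul(9, 16), -540)), 2) = Pow(Add(-2, Add(396, 144, -540)), 2) = Pow(Add(-2, 0), 2) = Pow(-2, 2) = 4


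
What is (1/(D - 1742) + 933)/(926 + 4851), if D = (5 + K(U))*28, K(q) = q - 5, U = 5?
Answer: 1494665/9254754 ≈ 0.16150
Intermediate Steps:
K(q) = -5 + q
D = 140 (D = (5 + (-5 + 5))*28 = (5 + 0)*28 = 5*28 = 140)
(1/(D - 1742) + 933)/(926 + 4851) = (1/(140 - 1742) + 933)/(926 + 4851) = (1/(-1602) + 933)/5777 = (-1/1602 + 933)*(1/5777) = (1494665/1602)*(1/5777) = 1494665/9254754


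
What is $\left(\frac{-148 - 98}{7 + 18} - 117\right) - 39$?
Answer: $- \frac{4146}{25} \approx -165.84$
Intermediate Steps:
$\left(\frac{-148 - 98}{7 + 18} - 117\right) - 39 = \left(- \frac{246}{25} - 117\right) - 39 = - \frac{3171}{25} - 39 = - \frac{4146}{25}$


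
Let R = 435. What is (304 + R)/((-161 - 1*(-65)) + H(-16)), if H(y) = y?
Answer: -739/112 ≈ -6.5982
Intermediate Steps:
(304 + R)/((-161 - 1*(-65)) + H(-16)) = (304 + 435)/((-161 - 1*(-65)) - 16) = 739/((-161 + 65) - 16) = 739/(-96 - 16) = 739/(-112) = 739*(-1/112) = -739/112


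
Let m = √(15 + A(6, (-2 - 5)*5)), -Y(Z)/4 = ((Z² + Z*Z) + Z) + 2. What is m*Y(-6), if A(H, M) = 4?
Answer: -272*√19 ≈ -1185.6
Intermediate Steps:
Y(Z) = -8 - 8*Z² - 4*Z (Y(Z) = -4*(((Z² + Z*Z) + Z) + 2) = -4*(((Z² + Z²) + Z) + 2) = -4*((2*Z² + Z) + 2) = -4*((Z + 2*Z²) + 2) = -4*(2 + Z + 2*Z²) = -8 - 8*Z² - 4*Z)
m = √19 (m = √(15 + 4) = √19 ≈ 4.3589)
m*Y(-6) = √19*(-8 - 8*(-6)² - 4*(-6)) = √19*(-8 - 8*36 + 24) = √19*(-8 - 288 + 24) = √19*(-272) = -272*√19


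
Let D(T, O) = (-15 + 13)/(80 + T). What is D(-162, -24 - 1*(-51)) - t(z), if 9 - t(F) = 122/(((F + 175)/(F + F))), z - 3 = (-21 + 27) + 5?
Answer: 10072/1107 ≈ 9.0985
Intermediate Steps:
D(T, O) = -2/(80 + T)
z = 14 (z = 3 + ((-21 + 27) + 5) = 3 + (6 + 5) = 3 + 11 = 14)
t(F) = 9 - 244*F/(175 + F) (t(F) = 9 - 122/((F + 175)/(F + F)) = 9 - 122/((175 + F)/((2*F))) = 9 - 122/((175 + F)*(1/(2*F))) = 9 - 122/((175 + F)/(2*F)) = 9 - 122*2*F/(175 + F) = 9 - 244*F/(175 + F))
D(-162, -24 - 1*(-51)) - t(z) = -2/(80 - 162) - 5*(315 - 47*14)/(175 + 14) = -2/(-82) - 5*(315 - 658)/189 = -2*(-1/82) - 5*(-343)/189 = 1/41 - 1*(-245/27) = 1/41 + 245/27 = 10072/1107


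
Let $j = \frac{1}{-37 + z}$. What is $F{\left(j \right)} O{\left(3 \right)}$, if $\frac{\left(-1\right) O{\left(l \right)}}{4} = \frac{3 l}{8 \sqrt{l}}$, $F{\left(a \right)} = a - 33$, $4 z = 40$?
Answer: $\frac{446 \sqrt{3}}{9} \approx 85.833$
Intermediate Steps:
$z = 10$ ($z = \frac{1}{4} \cdot 40 = 10$)
$j = - \frac{1}{27}$ ($j = \frac{1}{-37 + 10} = \frac{1}{-27} = - \frac{1}{27} \approx -0.037037$)
$F{\left(a \right)} = -33 + a$
$O{\left(l \right)} = - \frac{3 \sqrt{l}}{2}$ ($O{\left(l \right)} = - 4 \frac{3 l}{8 \sqrt{l}} = - 4 \cdot 3 l \frac{1}{8 \sqrt{l}} = - 4 \frac{3 \sqrt{l}}{8} = - \frac{3 \sqrt{l}}{2}$)
$F{\left(j \right)} O{\left(3 \right)} = \left(-33 - \frac{1}{27}\right) \left(- \frac{3 \sqrt{3}}{2}\right) = - \frac{892 \left(- \frac{3 \sqrt{3}}{2}\right)}{27} = \frac{446 \sqrt{3}}{9}$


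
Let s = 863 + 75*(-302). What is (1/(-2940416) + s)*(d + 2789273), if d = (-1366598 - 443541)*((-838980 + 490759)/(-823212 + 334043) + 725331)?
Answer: 41144596324907047624860979479/1438360354304 ≈ 2.8605e+16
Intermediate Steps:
s = -21787 (s = 863 - 22650 = -21787)
d = -642255035130154240/489169 (d = -1810139*(-348221/(-489169) + 725331) = -1810139*(-348221*(-1/489169) + 725331) = -1810139*(348221/489169 + 725331) = -1810139*354809788160/489169 = -642255035130154240/489169 ≈ -1.3130e+12)
(1/(-2940416) + s)*(d + 2789273) = (1/(-2940416) - 21787)*(-642255035130154240/489169 + 2789273) = (-1/2940416 - 21787)*(-642253670704270103/489169) = -64062843393/2940416*(-642253670704270103/489169) = 41144596324907047624860979479/1438360354304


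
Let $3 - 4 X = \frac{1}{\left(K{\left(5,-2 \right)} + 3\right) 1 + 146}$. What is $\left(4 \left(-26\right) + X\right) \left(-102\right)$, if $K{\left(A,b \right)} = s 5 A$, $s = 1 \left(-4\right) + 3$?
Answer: $\frac{2611863}{248} \approx 10532.0$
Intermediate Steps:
$s = -1$ ($s = -4 + 3 = -1$)
$K{\left(A,b \right)} = - 5 A$ ($K{\left(A,b \right)} = \left(-1\right) 5 A = - 5 A$)
$X = \frac{371}{496}$ ($X = \frac{3}{4} - \frac{1}{4 \left(\left(\left(-5\right) 5 + 3\right) 1 + 146\right)} = \frac{3}{4} - \frac{1}{4 \left(\left(-25 + 3\right) 1 + 146\right)} = \frac{3}{4} - \frac{1}{4 \left(\left(-22\right) 1 + 146\right)} = \frac{3}{4} - \frac{1}{4 \left(-22 + 146\right)} = \frac{3}{4} - \frac{1}{4 \cdot 124} = \frac{3}{4} - \frac{1}{496} = \frac{371}{496} \approx 0.74798$)
$\left(4 \left(-26\right) + X\right) \left(-102\right) = \left(4 \left(-26\right) + \frac{371}{496}\right) \left(-102\right) = \left(-104 + \frac{371}{496}\right) \left(-102\right) = \left(- \frac{51213}{496}\right) \left(-102\right) = \frac{2611863}{248}$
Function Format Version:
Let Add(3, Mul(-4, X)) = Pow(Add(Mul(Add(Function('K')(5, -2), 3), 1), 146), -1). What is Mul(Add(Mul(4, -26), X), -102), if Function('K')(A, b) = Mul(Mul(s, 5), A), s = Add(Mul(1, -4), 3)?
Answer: Rational(2611863, 248) ≈ 10532.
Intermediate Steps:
s = -1 (s = Add(-4, 3) = -1)
Function('K')(A, b) = Mul(-5, A) (Function('K')(A, b) = Mul(Mul(-1, 5), A) = Mul(-5, A))
X = Rational(371, 496) (X = Add(Rational(3, 4), Mul(Rational(-1, 4), Pow(Add(Mul(Add(Mul(-5, 5), 3), 1), 146), -1))) = Add(Rational(3, 4), Mul(Rational(-1, 4), Pow(Add(Mul(Add(-25, 3), 1), 146), -1))) = Add(Rational(3, 4), Mul(Rational(-1, 4), Pow(Add(Mul(-22, 1), 146), -1))) = Add(Rational(3, 4), Mul(Rational(-1, 4), Pow(Add(-22, 146), -1))) = Add(Rational(3, 4), Mul(Rational(-1, 4), Pow(124, -1))) = Add(Rational(3, 4), Mul(Rational(-1, 4), Rational(1, 124))) = Add(Rational(3, 4), Rational(-1, 496)) = Rational(371, 496) ≈ 0.74798)
Mul(Add(Mul(4, -26), X), -102) = Mul(Add(Mul(4, -26), Rational(371, 496)), -102) = Mul(Add(-104, Rational(371, 496)), -102) = Mul(Rational(-51213, 496), -102) = Rational(2611863, 248)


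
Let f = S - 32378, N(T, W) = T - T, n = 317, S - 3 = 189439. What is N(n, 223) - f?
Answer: -157064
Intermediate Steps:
S = 189442 (S = 3 + 189439 = 189442)
N(T, W) = 0
f = 157064 (f = 189442 - 32378 = 157064)
N(n, 223) - f = 0 - 1*157064 = 0 - 157064 = -157064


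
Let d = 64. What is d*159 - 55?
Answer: 10121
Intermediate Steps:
d*159 - 55 = 64*159 - 55 = 10176 - 55 = 10121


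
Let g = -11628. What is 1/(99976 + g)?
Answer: 1/88348 ≈ 1.1319e-5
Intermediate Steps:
1/(99976 + g) = 1/(99976 - 11628) = 1/88348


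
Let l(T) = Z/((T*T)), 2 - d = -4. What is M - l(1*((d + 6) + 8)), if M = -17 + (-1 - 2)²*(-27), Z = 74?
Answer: -52037/200 ≈ -260.19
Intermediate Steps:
d = 6 (d = 2 - 1*(-4) = 2 + 4 = 6)
l(T) = 74/T² (l(T) = 74/((T*T)) = 74/(T²) = 74/T²)
M = -260 (M = -17 + (-3)²*(-27) = -17 + 9*(-27) = -17 - 243 = -260)
M - l(1*((d + 6) + 8)) = -260 - 74/(1*((6 + 6) + 8))² = -260 - 74/(1*(12 + 8))² = -260 - 74/(1*20)² = -260 - 74/20² = -260 - 74/400 = -260 - 1*37/200 = -260 - 37/200 = -52037/200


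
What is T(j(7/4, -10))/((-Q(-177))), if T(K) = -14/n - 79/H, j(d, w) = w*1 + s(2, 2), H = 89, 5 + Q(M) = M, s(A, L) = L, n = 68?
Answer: -3309/550732 ≈ -0.0060084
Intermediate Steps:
Q(M) = -5 + M
j(d, w) = 2 + w (j(d, w) = w*1 + 2 = w + 2 = 2 + w)
T(K) = -3309/3026 (T(K) = -14/68 - 79/89 = -14*1/68 - 79*1/89 = -7/34 - 79/89 = -3309/3026)
T(j(7/4, -10))/((-Q(-177))) = -3309*(-1/(-5 - 177))/3026 = -3309/(3026*((-1*(-182)))) = -3309/3026/182 = -3309/3026*1/182 = -3309/550732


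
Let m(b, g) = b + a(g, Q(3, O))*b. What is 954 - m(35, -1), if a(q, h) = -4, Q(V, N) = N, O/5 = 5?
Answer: 1059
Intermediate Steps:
O = 25 (O = 5*5 = 25)
m(b, g) = -3*b (m(b, g) = b - 4*b = -3*b)
954 - m(35, -1) = 954 - (-3)*35 = 954 - 1*(-105) = 954 + 105 = 1059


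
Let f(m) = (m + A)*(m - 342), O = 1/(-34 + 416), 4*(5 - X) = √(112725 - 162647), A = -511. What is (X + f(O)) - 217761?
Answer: -6274182301/145924 - I*√49922/4 ≈ -42996.0 - 55.858*I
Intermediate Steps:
X = 5 - I*√49922/4 (X = 5 - √(112725 - 162647)/4 = 5 - I*√49922/4 ≈ 5.0 - 55.858*I)
O = 1/382 ≈ 0.0026178
f(m) = (-511 + m)*(-342 + m) (f(m) = (m - 511)*(m - 342) = (-511 + m)*(-342 + m))
(X + f(O)) - 217761 = ((5 - I*√49922/4) + (174762 + (1/382)² - 853*1/382)) - 217761 = ((5 - I*√49922/4) + (174762 + 1/145924 - 853/382)) - 217761 = ((5 - I*√49922/4) + 25501644243/145924) - 217761 = (25502373863/145924 - I*√49922/4) - 217761 = -6274182301/145924 - I*√49922/4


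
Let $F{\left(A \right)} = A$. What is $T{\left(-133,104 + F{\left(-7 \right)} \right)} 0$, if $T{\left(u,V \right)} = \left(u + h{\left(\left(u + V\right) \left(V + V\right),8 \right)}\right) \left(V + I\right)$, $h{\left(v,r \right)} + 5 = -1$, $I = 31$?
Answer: $0$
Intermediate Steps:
$h{\left(v,r \right)} = -6$ ($h{\left(v,r \right)} = -5 - 1 = -6$)
$T{\left(u,V \right)} = \left(-6 + u\right) \left(31 + V\right)$ ($T{\left(u,V \right)} = \left(u - 6\right) \left(V + 31\right) = \left(-6 + u\right) \left(31 + V\right)$)
$T{\left(-133,104 + F{\left(-7 \right)} \right)} 0 = \left(-186 - 6 \left(104 - 7\right) + 31 \left(-133\right) + \left(104 - 7\right) \left(-133\right)\right) 0 = \left(-186 - 582 - 4123 + 97 \left(-133\right)\right) 0 = \left(-186 - 582 - 4123 - 12901\right) 0 = \left(-17792\right) 0 = 0$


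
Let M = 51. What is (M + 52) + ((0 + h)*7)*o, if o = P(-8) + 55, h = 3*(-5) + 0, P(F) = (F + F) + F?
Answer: -3152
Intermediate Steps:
P(F) = 3*F (P(F) = 2*F + F = 3*F)
h = -15 (h = -15 + 0 = -15)
o = 31 (o = 3*(-8) + 55 = -24 + 55 = 31)
(M + 52) + ((0 + h)*7)*o = (51 + 52) + ((0 - 15)*7)*31 = 103 - 15*7*31 = 103 - 105*31 = 103 - 3255 = -3152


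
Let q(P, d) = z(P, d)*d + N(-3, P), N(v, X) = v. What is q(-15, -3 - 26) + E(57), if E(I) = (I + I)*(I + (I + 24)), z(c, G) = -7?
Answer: 15932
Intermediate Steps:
q(P, d) = -3 - 7*d (q(P, d) = -7*d - 3 = -3 - 7*d)
E(I) = 2*I*(24 + 2*I) (E(I) = (2*I)*(I + (24 + I)) = (2*I)*(24 + 2*I) = 2*I*(24 + 2*I))
q(-15, -3 - 26) + E(57) = (-3 - 7*(-3 - 26)) + 4*57*(12 + 57) = (-3 - 7*(-29)) + 4*57*69 = (-3 + 203) + 15732 = 200 + 15732 = 15932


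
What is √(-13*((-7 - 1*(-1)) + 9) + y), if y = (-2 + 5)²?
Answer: I*√30 ≈ 5.4772*I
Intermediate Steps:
y = 9 (y = 3² = 9)
√(-13*((-7 - 1*(-1)) + 9) + y) = √(-13*((-7 - 1*(-1)) + 9) + 9) = √(-13*((-7 + 1) + 9) + 9) = √(-13*(-6 + 9) + 9) = √(-13*3 + 9) = √(-39 + 9) = √(-30) = I*√30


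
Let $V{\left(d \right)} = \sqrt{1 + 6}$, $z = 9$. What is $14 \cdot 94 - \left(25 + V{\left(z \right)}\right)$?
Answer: $1291 - \sqrt{7} \approx 1288.4$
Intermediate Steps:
$V{\left(d \right)} = \sqrt{7}$
$14 \cdot 94 - \left(25 + V{\left(z \right)}\right) = 14 \cdot 94 - \left(25 + \sqrt{7}\right) = 1316 - \left(25 + \sqrt{7}\right) = 1291 - \sqrt{7}$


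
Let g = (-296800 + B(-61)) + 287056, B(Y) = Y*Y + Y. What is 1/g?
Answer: -1/6084 ≈ -0.00016437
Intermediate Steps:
B(Y) = Y + Y**2 (B(Y) = Y**2 + Y = Y + Y**2)
g = -6084 (g = (-296800 - 61*(1 - 61)) + 287056 = (-296800 - 61*(-60)) + 287056 = (-296800 + 3660) + 287056 = -293140 + 287056 = -6084)
1/g = 1/(-6084) = -1/6084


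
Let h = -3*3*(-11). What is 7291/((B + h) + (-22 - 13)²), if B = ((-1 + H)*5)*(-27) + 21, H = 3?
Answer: 7291/1075 ≈ 6.7823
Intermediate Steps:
h = 99 (h = -9*(-11) = 99)
B = -249 (B = ((-1 + 3)*5)*(-27) + 21 = (2*5)*(-27) + 21 = 10*(-27) + 21 = -270 + 21 = -249)
7291/((B + h) + (-22 - 13)²) = 7291/((-249 + 99) + (-22 - 13)²) = 7291/(-150 + (-35)²) = 7291/(-150 + 1225) = 7291/1075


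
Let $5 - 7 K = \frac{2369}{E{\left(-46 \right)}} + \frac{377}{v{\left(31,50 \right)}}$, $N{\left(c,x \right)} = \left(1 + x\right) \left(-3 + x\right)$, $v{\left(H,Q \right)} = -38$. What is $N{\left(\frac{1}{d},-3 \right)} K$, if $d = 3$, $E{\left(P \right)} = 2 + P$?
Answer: $\frac{172455}{1463} \approx 117.88$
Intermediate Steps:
$K = \frac{57485}{5852}$ ($K = \frac{5}{7} - \frac{\frac{2369}{2 - 46} + \frac{377}{-38}}{7} = \frac{5}{7} - \frac{\frac{2369}{-44} + 377 \left(- \frac{1}{38}\right)}{7} = \frac{5}{7} - \frac{2369 \left(- \frac{1}{44}\right) - \frac{377}{38}}{7} = \frac{5}{7} - \frac{- \frac{2369}{44} - \frac{377}{38}}{7} = \frac{5}{7} - - \frac{7615}{836} = \frac{5}{7} + \frac{7615}{836} = \frac{57485}{5852} \approx 9.8231$)
$N{\left(\frac{1}{d},-3 \right)} K = \left(-3 + \left(-3\right)^{2} - -6\right) \frac{57485}{5852} = \left(-3 + 9 + 6\right) \frac{57485}{5852} = 12 \cdot \frac{57485}{5852} = \frac{172455}{1463}$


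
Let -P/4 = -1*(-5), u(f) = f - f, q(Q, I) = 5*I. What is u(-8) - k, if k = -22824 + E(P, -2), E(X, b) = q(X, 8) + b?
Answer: 22786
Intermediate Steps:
u(f) = 0
P = -20 (P = -(-4)*(-5) = -4*5 = -20)
E(X, b) = 40 + b (E(X, b) = 5*8 + b = 40 + b)
k = -22786 (k = -22824 + (40 - 2) = -22824 + 38 = -22786)
u(-8) - k = 0 - 1*(-22786) = 0 + 22786 = 22786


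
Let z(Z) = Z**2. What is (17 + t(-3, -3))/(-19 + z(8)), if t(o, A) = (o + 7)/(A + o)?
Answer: 49/135 ≈ 0.36296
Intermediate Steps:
t(o, A) = (7 + o)/(A + o)
(17 + t(-3, -3))/(-19 + z(8)) = (17 + (7 - 3)/(-3 - 3))/(-19 + 8**2) = (17 + 4/(-6))/(-19 + 64) = (17 - 1/6*4)/45 = (17 - 2/3)*(1/45) = (49/3)*(1/45) = 49/135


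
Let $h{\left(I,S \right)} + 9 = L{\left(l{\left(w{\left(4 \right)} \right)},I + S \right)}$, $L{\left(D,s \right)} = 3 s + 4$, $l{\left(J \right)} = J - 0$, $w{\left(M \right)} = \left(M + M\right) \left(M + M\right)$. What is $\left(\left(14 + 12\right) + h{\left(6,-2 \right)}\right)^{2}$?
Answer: $1089$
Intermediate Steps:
$w{\left(M \right)} = 4 M^{2}$ ($w{\left(M \right)} = 2 M 2 M = 4 M^{2}$)
$l{\left(J \right)} = J$ ($l{\left(J \right)} = J + 0 = J$)
$L{\left(D,s \right)} = 4 + 3 s$
$h{\left(I,S \right)} = -5 + 3 I + 3 S$ ($h{\left(I,S \right)} = -9 + \left(4 + 3 \left(I + S\right)\right) = -9 + \left(4 + \left(3 I + 3 S\right)\right) = -9 + \left(4 + 3 I + 3 S\right) = -5 + 3 I + 3 S$)
$\left(\left(14 + 12\right) + h{\left(6,-2 \right)}\right)^{2} = \left(\left(14 + 12\right) + \left(-5 + 3 \cdot 6 + 3 \left(-2\right)\right)\right)^{2} = \left(26 - -7\right)^{2} = \left(26 + 7\right)^{2} = 33^{2} = 1089$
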